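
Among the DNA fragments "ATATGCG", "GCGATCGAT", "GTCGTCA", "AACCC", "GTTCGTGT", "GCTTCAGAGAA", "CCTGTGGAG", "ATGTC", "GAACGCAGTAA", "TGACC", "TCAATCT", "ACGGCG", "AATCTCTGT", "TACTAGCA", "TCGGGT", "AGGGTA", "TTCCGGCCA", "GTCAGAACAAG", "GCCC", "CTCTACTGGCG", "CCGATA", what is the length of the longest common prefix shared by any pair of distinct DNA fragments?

Equivalently: take the maximum, over all pairs, of their longest common prefix length.
e.g. "GTCAGAACAAG" and "GTCGTCA" share the prefix "GTC" of length 3; no pair shares a longer one.
Longest shared-prefix length: 3

3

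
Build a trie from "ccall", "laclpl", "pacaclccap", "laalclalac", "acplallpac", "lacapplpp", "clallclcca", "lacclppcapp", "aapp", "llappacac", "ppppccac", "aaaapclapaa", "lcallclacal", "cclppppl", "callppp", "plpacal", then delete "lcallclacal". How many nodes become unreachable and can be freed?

After clearing the end-marker at "lcallclacal", prune upward until reaching a node still needed by another word.
The suffix "callclacal" (10 nodes) is used only by "lcallclacal"; the node for "l" still has the child "a", so pruning stops there.
Nodes removed: 10

10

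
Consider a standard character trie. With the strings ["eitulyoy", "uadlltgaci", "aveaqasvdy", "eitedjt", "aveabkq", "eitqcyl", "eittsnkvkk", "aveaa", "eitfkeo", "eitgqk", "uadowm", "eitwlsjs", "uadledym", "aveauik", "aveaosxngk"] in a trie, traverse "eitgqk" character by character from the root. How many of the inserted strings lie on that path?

1

Walk "eitgqk" from the root; an end-of-word marker is hit whenever a stored word is a prefix of "eitgqk".
Prefixes of the query that are stored words: "eitgqk"
Count: 1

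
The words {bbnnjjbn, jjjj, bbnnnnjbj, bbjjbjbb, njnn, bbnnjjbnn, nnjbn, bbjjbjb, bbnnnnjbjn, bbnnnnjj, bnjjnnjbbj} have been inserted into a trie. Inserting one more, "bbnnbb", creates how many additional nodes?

2

"bbnn" is already a path in the trie; the remaining "bb" must be added.
So 6 − 4 = 2 new nodes.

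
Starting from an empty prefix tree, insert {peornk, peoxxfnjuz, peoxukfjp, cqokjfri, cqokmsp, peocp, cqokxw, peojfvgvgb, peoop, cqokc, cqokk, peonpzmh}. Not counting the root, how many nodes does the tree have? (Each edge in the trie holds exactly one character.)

Insert word by word; a character creates a node only if that edge doesn't already exist:
  "peornk" → 6 new (p, e, o, r, n, k)
  "peoxxfnjuz" → prefix "peo" already present; 7 new (x, x, f, n, j, u, z)
  "peoxukfjp" → prefix "peox" already present; 5 new (u, k, f, j, p)
  "cqokjfri" → 8 new (c, q, o, k, j, f, r, i)
  "cqokmsp" → prefix "cqok" already present; 3 new (m, s, p)
  "peocp" → prefix "peo" already present; 2 new (c, p)
  "cqokxw" → prefix "cqok" already present; 2 new (x, w)
  "peojfvgvgb" → prefix "peo" already present; 7 new (j, f, v, g, v, g, b)
  "peoop" → prefix "peo" already present; 2 new (o, p)
  "cqokc" → prefix "cqok" already present; 1 new (c)
  "cqokk" → prefix "cqok" already present; 1 new (k)
  "peonpzmh" → prefix "peo" already present; 5 new (n, p, z, m, h)
Total nodes = 6 + 7 + 5 + 8 + 3 + 2 + 2 + 7 + 2 + 1 + 1 + 5 = 49

49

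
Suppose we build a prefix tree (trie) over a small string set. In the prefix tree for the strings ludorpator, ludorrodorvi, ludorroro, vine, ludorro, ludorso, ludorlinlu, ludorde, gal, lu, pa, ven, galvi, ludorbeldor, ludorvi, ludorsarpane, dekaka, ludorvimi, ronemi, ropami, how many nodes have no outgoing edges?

16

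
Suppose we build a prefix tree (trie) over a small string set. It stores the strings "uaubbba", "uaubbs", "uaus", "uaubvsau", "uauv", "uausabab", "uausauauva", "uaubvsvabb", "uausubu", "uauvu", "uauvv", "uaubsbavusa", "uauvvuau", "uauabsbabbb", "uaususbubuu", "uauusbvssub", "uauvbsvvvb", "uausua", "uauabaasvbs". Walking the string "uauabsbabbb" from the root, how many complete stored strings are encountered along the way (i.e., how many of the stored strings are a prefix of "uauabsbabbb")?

Check each prefix of "uauabsbabbb" against the stored set — each match is an end-marker on the path.
Prefixes of the query that are stored words: "uauabsbabbb"
Count: 1

1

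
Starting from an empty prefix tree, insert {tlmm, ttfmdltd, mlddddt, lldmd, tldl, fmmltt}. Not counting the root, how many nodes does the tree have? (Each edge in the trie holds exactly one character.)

31

For each word, the new-node count is its length minus the longest prefix already in the trie:
  "tlmm" → 4 new (t, l, m, m)
  "ttfmdltd" → prefix "t" already present; 7 new (t, f, m, d, l, t, d)
  "mlddddt" → 7 new (m, l, d, d, d, d, t)
  "lldmd" → 5 new (l, l, d, m, d)
  "tldl" → prefix "tl" already present; 2 new (d, l)
  "fmmltt" → 6 new (f, m, m, l, t, t)
Total nodes = 4 + 7 + 7 + 5 + 2 + 6 = 31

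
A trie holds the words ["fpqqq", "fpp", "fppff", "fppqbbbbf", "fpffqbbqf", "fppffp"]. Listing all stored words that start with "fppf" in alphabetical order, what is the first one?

fppff

Filter for "fppf…" and sort: "fppff", "fppffp"
The 1st is fppff.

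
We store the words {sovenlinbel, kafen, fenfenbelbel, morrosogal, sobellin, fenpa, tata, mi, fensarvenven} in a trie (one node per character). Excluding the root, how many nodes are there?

Insert word by word; a character creates a node only if that edge doesn't already exist:
  "sovenlinbel" → 11 new (s, o, v, e, n, l, i, n, b, e, l)
  "kafen" → 5 new (k, a, f, e, n)
  "fenfenbelbel" → 12 new (f, e, n, f, e, n, b, e, l, b, e, l)
  "morrosogal" → 10 new (m, o, r, r, o, s, o, g, a, l)
  "sobellin" → prefix "so" already present; 6 new (b, e, l, l, i, n)
  "fenpa" → prefix "fen" already present; 2 new (p, a)
  "tata" → 4 new (t, a, t, a)
  "mi" → prefix "m" already present; 1 new (i)
  "fensarvenven" → prefix "fen" already present; 9 new (s, a, r, v, e, n, v, e, n)
Total nodes = 11 + 5 + 12 + 10 + 6 + 2 + 4 + 1 + 9 = 60

60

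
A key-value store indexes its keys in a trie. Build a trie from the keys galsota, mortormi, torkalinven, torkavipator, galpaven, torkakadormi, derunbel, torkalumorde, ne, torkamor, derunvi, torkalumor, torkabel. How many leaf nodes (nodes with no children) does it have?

Leaves are exactly the stored words that no other stored word extends.
Those words: "derunbel", "derunvi", "galpaven", "galsota", "mortormi", "ne", "torkabel", "torkakadormi", "torkalinven", "torkalumorde", "torkamor", "torkavipator"
Leaf count: 12

12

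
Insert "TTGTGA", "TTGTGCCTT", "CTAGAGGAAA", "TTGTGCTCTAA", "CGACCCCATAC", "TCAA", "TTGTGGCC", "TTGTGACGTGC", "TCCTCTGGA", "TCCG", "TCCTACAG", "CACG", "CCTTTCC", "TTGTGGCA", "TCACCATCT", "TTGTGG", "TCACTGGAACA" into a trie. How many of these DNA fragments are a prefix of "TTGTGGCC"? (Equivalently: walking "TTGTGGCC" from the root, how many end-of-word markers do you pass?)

2

Traverse "TTGTGGCC" character by character; count nodes along the way that are marked as word ends.
Prefixes of the query that are stored words: "TTGTGG", "TTGTGGCC"
Count: 2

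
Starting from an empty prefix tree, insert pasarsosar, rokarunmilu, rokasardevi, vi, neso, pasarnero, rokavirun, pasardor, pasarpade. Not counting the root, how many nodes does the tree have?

50

Trace insertions, counting only characters that open a new branch:
  "pasarsosar" → 10 new (p, a, s, a, r, s, o, s, a, r)
  "rokarunmilu" → 11 new (r, o, k, a, r, u, n, m, i, l, u)
  "rokasardevi" → prefix "roka" already present; 7 new (s, a, r, d, e, v, i)
  "vi" → 2 new (v, i)
  "neso" → 4 new (n, e, s, o)
  "pasarnero" → prefix "pasar" already present; 4 new (n, e, r, o)
  "rokavirun" → prefix "roka" already present; 5 new (v, i, r, u, n)
  "pasardor" → prefix "pasar" already present; 3 new (d, o, r)
  "pasarpade" → prefix "pasar" already present; 4 new (p, a, d, e)
Total nodes = 10 + 11 + 7 + 2 + 4 + 4 + 5 + 3 + 4 = 50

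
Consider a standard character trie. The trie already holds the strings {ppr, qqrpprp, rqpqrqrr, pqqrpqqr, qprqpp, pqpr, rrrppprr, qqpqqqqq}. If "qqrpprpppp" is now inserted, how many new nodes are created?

3

Walking "qqrpprpppp" from the root, the first 7 characters ("qqrpprp") follow existing edges; "p" is the first miss.
Each of the 3 remaining characters creates one node.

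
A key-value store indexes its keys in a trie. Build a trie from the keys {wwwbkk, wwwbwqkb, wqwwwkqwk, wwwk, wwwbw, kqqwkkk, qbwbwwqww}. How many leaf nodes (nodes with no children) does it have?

A leaf is a node with no children — equivalently, the end of a word that is not a proper prefix of any other stored word.
Those words: "kqqwkkk", "qbwbwwqww", "wqwwwkqwk", "wwwbkk", "wwwbwqkb", "wwwk"
Leaf count: 6

6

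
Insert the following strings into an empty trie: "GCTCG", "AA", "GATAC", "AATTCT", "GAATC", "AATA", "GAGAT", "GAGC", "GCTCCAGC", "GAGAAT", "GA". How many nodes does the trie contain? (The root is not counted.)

Trie structure (* marks end of a word):
(root)
├─ A
│  └─ A *
│     └─ T
│        ├─ A *
│        └─ T
│           └─ C
│              └─ T *
└─ G
   ├─ A *
   │  ├─ A
   │  │  └─ T
   │  │     └─ C *
   │  ├─ G
   │  │  ├─ A
   │  │  │  ├─ A
   │  │  │  │  └─ T *
   │  │  │  └─ T *
   │  │  └─ C *
   │  └─ T
   │     └─ A
   │        └─ C *
   └─ C
      └─ T
         └─ C
            ├─ C
            │  └─ A
            │     └─ G
            │        └─ C *
            └─ G *
Counting every labelled node above: 29.

29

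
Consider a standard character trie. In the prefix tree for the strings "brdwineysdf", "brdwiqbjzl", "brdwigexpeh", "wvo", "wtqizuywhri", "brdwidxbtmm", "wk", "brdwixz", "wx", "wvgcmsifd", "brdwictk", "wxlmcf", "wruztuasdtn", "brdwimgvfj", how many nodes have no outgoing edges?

Leaves are exactly the stored words that no other stored word extends.
Those words: "brdwictk", "brdwidxbtmm", "brdwigexpeh", "brdwimgvfj", "brdwineysdf", "brdwiqbjzl", "brdwixz", "wk", "wruztuasdtn", "wtqizuywhri", "wvgcmsifd", "wvo", "wxlmcf"
Leaf count: 13

13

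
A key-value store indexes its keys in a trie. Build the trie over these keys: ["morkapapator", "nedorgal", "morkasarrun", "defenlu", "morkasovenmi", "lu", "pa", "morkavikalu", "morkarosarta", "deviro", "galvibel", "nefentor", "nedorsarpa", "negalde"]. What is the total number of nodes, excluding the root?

84

For each word, the new-node count is its length minus the longest prefix already in the trie:
  "morkapapator" → 12 new (m, o, r, k, a, p, a, p, a, t, o, r)
  "nedorgal" → 8 new (n, e, d, o, r, g, a, l)
  "morkasarrun" → prefix "morka" already present; 6 new (s, a, r, r, u, n)
  "defenlu" → 7 new (d, e, f, e, n, l, u)
  "morkasovenmi" → prefix "morkas" already present; 6 new (o, v, e, n, m, i)
  "lu" → 2 new (l, u)
  "pa" → 2 new (p, a)
  "morkavikalu" → prefix "morka" already present; 6 new (v, i, k, a, l, u)
  "morkarosarta" → prefix "morka" already present; 7 new (r, o, s, a, r, t, a)
  "deviro" → prefix "de" already present; 4 new (v, i, r, o)
  "galvibel" → 8 new (g, a, l, v, i, b, e, l)
  "nefentor" → prefix "ne" already present; 6 new (f, e, n, t, o, r)
  "nedorsarpa" → prefix "nedor" already present; 5 new (s, a, r, p, a)
  "negalde" → prefix "ne" already present; 5 new (g, a, l, d, e)
Total nodes = 12 + 8 + 6 + 7 + 6 + 2 + 2 + 6 + 7 + 4 + 8 + 6 + 5 + 5 = 84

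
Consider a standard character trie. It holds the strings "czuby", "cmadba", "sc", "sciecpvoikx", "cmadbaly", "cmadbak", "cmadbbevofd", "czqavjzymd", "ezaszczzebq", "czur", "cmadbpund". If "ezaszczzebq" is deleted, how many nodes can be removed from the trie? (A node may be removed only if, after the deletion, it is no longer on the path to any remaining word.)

After clearing the end-marker at "ezaszczzebq", prune upward until reaching a node still needed by another word.
No other word shares any prefix with "ezaszczzebq", so all 11 of its nodes go.
Nodes removed: 11

11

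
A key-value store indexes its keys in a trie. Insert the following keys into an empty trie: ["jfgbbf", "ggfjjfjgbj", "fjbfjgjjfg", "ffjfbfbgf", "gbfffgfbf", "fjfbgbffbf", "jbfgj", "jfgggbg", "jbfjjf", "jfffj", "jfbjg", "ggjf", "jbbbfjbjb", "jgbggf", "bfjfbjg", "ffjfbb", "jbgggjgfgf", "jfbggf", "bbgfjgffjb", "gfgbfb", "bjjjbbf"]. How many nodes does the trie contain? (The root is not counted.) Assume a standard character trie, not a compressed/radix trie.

Insert word by word; a character creates a node only if that edge doesn't already exist:
  "jfgbbf" → 6 new (j, f, g, b, b, f)
  "ggfjjfjgbj" → 10 new (g, g, f, j, j, f, j, g, b, j)
  "fjbfjgjjfg" → 10 new (f, j, b, f, j, g, j, j, f, g)
  "ffjfbfbgf" → prefix "f" already present; 8 new (f, j, f, b, f, b, g, f)
  "gbfffgfbf" → prefix "g" already present; 8 new (b, f, f, f, g, f, b, f)
  "fjfbgbffbf" → prefix "fj" already present; 8 new (f, b, g, b, f, f, b, f)
  "jbfgj" → prefix "j" already present; 4 new (b, f, g, j)
  "jfgggbg" → prefix "jfg" already present; 4 new (g, g, b, g)
  "jbfjjf" → prefix "jbf" already present; 3 new (j, j, f)
  "jfffj" → prefix "jf" already present; 3 new (f, f, j)
  "jfbjg" → prefix "jf" already present; 3 new (b, j, g)
  "ggjf" → prefix "gg" already present; 2 new (j, f)
  "jbbbfjbjb" → prefix "jb" already present; 7 new (b, b, f, j, b, j, b)
  "jgbggf" → prefix "j" already present; 5 new (g, b, g, g, f)
  "bfjfbjg" → 7 new (b, f, j, f, b, j, g)
  "ffjfbb" → prefix "ffjfb" already present; 1 new (b)
  "jbgggjgfgf" → prefix "jb" already present; 8 new (g, g, g, j, g, f, g, f)
  "jfbggf" → prefix "jfb" already present; 3 new (g, g, f)
  "bbgfjgffjb" → prefix "b" already present; 9 new (b, g, f, j, g, f, f, j, b)
  "gfgbfb" → prefix "g" already present; 5 new (f, g, b, f, b)
  "bjjjbbf" → prefix "b" already present; 6 new (j, j, j, b, b, f)
Total nodes = 6 + 10 + 10 + 8 + 8 + 8 + 4 + 4 + 3 + 3 + 3 + 2 + 7 + 5 + 7 + 1 + 8 + 3 + 9 + 5 + 6 = 120

120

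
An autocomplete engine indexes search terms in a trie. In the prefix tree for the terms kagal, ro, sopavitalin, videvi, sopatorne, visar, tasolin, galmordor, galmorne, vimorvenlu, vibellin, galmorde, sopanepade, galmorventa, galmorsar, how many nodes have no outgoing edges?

15

A leaf is a node with no children — equivalently, the end of a word that is not a proper prefix of any other stored word.
Those words: "galmorde", "galmordor", "galmorne", "galmorsar", "galmorventa", "kagal", "ro", "sopanepade", "sopatorne", "sopavitalin", "tasolin", "vibellin", "videvi", "vimorvenlu", "visar"
Leaf count: 15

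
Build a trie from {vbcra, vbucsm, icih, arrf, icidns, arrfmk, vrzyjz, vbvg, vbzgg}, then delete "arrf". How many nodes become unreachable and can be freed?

Walk "arrf" from the leaf back toward the root, removing each node that no remaining word uses.
Every node on "arrf" is still needed (e.g. by "arrfmk"), so nothing is freed.
Nodes removed: 0

0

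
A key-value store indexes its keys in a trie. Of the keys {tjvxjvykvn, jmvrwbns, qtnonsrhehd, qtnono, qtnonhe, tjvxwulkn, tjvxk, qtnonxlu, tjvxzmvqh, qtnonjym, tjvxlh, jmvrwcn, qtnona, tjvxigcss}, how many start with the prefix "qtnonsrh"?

Traverse to the node for "qtnonsrh", then collect every word in that subtree.
Matches: "qtnonsrhehd"
Count: 1

1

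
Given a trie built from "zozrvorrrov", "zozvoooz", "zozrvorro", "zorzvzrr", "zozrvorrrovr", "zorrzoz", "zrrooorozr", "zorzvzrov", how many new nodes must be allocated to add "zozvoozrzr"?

4

"zozvoo" is already a path in the trie; the remaining "zrzr" must be added.
New nodes needed: |"zozvoozrzr"| − 6 = 10 − 6 = 4.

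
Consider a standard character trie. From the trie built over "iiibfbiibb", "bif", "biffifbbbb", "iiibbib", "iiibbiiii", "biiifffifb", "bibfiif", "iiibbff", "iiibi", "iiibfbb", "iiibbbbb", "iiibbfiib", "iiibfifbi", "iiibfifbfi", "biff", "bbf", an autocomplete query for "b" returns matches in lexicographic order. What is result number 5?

biffifbbbb

DFS of the "b" subtree visits, in order: "bbf", "bibfiif", "bif", "biff", "biffifbbbb", "biiifffifb"
Position 5: biffifbbbb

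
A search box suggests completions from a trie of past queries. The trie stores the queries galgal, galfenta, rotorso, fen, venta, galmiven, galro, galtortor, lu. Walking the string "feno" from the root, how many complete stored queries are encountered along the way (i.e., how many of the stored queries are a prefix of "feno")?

1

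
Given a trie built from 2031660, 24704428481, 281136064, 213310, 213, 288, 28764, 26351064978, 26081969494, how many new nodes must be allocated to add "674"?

3

Nothing in the trie begins with "6"; the whole of "674" is new.
3 − 0 = 3 new nodes.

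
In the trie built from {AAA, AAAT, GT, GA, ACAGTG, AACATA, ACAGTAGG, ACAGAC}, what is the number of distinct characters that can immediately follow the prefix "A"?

Follow the path "A" to its node, then look at its outgoing edges.
Characters that immediately follow "A" among the stored strings: {A, C}.
That node has 2 child edges.

2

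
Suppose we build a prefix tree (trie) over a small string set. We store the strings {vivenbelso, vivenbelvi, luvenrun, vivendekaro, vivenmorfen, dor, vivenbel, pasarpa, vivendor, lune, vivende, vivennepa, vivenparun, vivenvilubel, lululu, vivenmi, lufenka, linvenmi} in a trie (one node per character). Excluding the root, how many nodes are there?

79

Trace insertions, counting only characters that open a new branch:
  "vivenbelso" → 10 new (v, i, v, e, n, b, e, l, s, o)
  "vivenbelvi" → prefix "vivenbel" already present; 2 new (v, i)
  "luvenrun" → 8 new (l, u, v, e, n, r, u, n)
  "vivendekaro" → prefix "viven" already present; 6 new (d, e, k, a, r, o)
  "vivenmorfen" → prefix "viven" already present; 6 new (m, o, r, f, e, n)
  "dor" → 3 new (d, o, r)
  "vivenbel" → prefix "vivenbel" already present; 0 new (none)
  "pasarpa" → 7 new (p, a, s, a, r, p, a)
  "vivendor" → prefix "vivend" already present; 2 new (o, r)
  "lune" → prefix "lu" already present; 2 new (n, e)
  "vivende" → prefix "vivende" already present; 0 new (none)
  "vivennepa" → prefix "viven" already present; 4 new (n, e, p, a)
  "vivenparun" → prefix "viven" already present; 5 new (p, a, r, u, n)
  "vivenvilubel" → prefix "viven" already present; 7 new (v, i, l, u, b, e, l)
  "lululu" → prefix "lu" already present; 4 new (l, u, l, u)
  "vivenmi" → prefix "vivenm" already present; 1 new (i)
  "lufenka" → prefix "lu" already present; 5 new (f, e, n, k, a)
  "linvenmi" → prefix "l" already present; 7 new (i, n, v, e, n, m, i)
Total nodes = 10 + 2 + 8 + 6 + 6 + 3 + 0 + 7 + 2 + 2 + 0 + 4 + 5 + 7 + 4 + 1 + 5 + 7 = 79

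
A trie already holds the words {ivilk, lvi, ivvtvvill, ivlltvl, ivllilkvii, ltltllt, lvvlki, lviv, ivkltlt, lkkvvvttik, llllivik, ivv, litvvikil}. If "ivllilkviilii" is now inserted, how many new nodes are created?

3

"ivllilkvii" is already a path in the trie; the remaining "lii" must be added.
New nodes needed: |"ivllilkviilii"| − 10 = 13 − 10 = 3.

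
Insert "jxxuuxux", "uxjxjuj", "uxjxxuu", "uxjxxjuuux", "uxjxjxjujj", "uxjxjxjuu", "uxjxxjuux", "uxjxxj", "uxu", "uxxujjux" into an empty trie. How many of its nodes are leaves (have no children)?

9

A leaf is a node with no children — equivalently, the end of a word that is not a proper prefix of any other stored word.
Those words: "jxxuuxux", "uxjxjuj", "uxjxjxjujj", "uxjxjxjuu", "uxjxxjuuux", "uxjxxjuux", "uxjxxuu", "uxu", "uxxujjux"
Leaf count: 9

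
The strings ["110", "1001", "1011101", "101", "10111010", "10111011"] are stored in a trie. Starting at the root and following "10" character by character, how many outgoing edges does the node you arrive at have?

The children of the "10" node are the distinct next characters among strings starting with "10".
Distinct next characters after "10": 0, 1.
That node has 2 child edges.

2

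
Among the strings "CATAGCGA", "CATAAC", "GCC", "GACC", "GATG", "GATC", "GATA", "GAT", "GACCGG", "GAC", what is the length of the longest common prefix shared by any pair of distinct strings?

The deepest shared node is where two words last agree before diverging.
"CATAAC" and "CATAGCGA" agree on "CATA" (4 characters) before diverging; nothing deeper is shared.
Longest shared-prefix length: 4

4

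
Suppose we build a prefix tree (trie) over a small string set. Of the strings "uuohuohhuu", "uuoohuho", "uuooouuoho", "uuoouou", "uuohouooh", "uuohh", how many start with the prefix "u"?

Walk to "u"; the words in its subtree are exactly those with that prefix.
Words under "u": uuohh, uuohouooh, uuohuohhuu, uuoohuho, uuooouuoho, uuoouou
Count: 6

6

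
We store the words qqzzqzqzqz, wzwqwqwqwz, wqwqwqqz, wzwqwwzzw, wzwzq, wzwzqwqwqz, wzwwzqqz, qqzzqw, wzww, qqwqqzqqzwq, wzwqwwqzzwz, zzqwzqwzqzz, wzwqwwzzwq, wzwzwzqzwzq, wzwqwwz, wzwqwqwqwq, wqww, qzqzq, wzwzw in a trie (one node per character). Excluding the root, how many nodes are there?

83

For each word, the new-node count is its length minus the longest prefix already in the trie:
  "qqzzqzqzqz" → 10 new (q, q, z, z, q, z, q, z, q, z)
  "wzwqwqwqwz" → 10 new (w, z, w, q, w, q, w, q, w, z)
  "wqwqwqqz" → prefix "w" already present; 7 new (q, w, q, w, q, q, z)
  "wzwqwwzzw" → prefix "wzwqw" already present; 4 new (w, z, z, w)
  "wzwzq" → prefix "wzw" already present; 2 new (z, q)
  "wzwzqwqwqz" → prefix "wzwzq" already present; 5 new (w, q, w, q, z)
  "wzwwzqqz" → prefix "wzw" already present; 5 new (w, z, q, q, z)
  "qqzzqw" → prefix "qqzzq" already present; 1 new (w)
  "wzww" → prefix "wzww" already present; 0 new (none)
  "qqwqqzqqzwq" → prefix "qq" already present; 9 new (w, q, q, z, q, q, z, w, q)
  "wzwqwwqzzwz" → prefix "wzwqww" already present; 5 new (q, z, z, w, z)
  "zzqwzqwzqzz" → 11 new (z, z, q, w, z, q, w, z, q, z, z)
  "wzwqwwzzwq" → prefix "wzwqwwzzw" already present; 1 new (q)
  "wzwzwzqzwzq" → prefix "wzwz" already present; 7 new (w, z, q, z, w, z, q)
  "wzwqwwz" → prefix "wzwqwwz" already present; 0 new (none)
  "wzwqwqwqwq" → prefix "wzwqwqwqw" already present; 1 new (q)
  "wqww" → prefix "wqw" already present; 1 new (w)
  "qzqzq" → prefix "q" already present; 4 new (z, q, z, q)
  "wzwzw" → prefix "wzwzw" already present; 0 new (none)
Total nodes = 10 + 10 + 7 + 4 + 2 + 5 + 5 + 1 + 0 + 9 + 5 + 11 + 1 + 7 + 0 + 1 + 1 + 4 + 0 = 83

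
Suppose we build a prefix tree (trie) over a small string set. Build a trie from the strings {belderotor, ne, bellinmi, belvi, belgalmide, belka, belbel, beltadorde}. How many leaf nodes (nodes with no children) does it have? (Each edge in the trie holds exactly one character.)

Leaves are exactly the stored words that no other stored word extends.
Those words: "belbel", "belderotor", "belgalmide", "belka", "bellinmi", "beltadorde", "belvi", "ne"
Leaf count: 8

8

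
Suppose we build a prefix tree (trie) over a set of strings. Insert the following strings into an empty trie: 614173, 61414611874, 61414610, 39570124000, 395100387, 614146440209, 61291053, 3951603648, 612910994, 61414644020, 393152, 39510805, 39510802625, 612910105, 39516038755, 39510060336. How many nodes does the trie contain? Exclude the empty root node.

Insert word by word; a character creates a node only if that edge doesn't already exist:
  "614173" → 6 new (6, 1, 4, 1, 7, 3)
  "61414611874" → prefix "6141" already present; 7 new (4, 6, 1, 1, 8, 7, 4)
  "61414610" → prefix "6141461" already present; 1 new (0)
  "39570124000" → 11 new (3, 9, 5, 7, 0, 1, 2, 4, 0, 0, 0)
  "395100387" → prefix "395" already present; 6 new (1, 0, 0, 3, 8, 7)
  "614146440209" → prefix "614146" already present; 6 new (4, 4, 0, 2, 0, 9)
  "61291053" → prefix "61" already present; 6 new (2, 9, 1, 0, 5, 3)
  "3951603648" → prefix "3951" already present; 6 new (6, 0, 3, 6, 4, 8)
  "612910994" → prefix "612910" already present; 3 new (9, 9, 4)
  "61414644020" → prefix "61414644020" already present; 0 new (none)
  "393152" → prefix "39" already present; 4 new (3, 1, 5, 2)
  "39510805" → prefix "39510" already present; 3 new (8, 0, 5)
  "39510802625" → prefix "3951080" already present; 4 new (2, 6, 2, 5)
  "612910105" → prefix "612910" already present; 3 new (1, 0, 5)
  "39516038755" → prefix "3951603" already present; 4 new (8, 7, 5, 5)
  "39510060336" → prefix "395100" already present; 5 new (6, 0, 3, 3, 6)
Total nodes = 6 + 7 + 1 + 11 + 6 + 6 + 6 + 6 + 3 + 0 + 4 + 3 + 4 + 3 + 4 + 5 = 75

75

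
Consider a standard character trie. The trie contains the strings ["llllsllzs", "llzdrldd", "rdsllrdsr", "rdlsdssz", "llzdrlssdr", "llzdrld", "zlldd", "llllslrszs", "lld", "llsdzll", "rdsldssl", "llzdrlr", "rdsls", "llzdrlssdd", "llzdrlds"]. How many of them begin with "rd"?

Walk to "rd"; the words in its subtree are exactly those with that prefix.
Words under "rd": rdlsdssz, rdsldssl, rdsllrdsr, rdsls
Count: 4

4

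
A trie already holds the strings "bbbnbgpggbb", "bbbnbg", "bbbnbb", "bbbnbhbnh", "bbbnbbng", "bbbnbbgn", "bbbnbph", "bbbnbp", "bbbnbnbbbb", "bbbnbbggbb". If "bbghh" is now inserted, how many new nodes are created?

The longest prefix of "bbghh" already in the trie is "bb" (length 2).
So 5 − 2 = 3 new nodes.

3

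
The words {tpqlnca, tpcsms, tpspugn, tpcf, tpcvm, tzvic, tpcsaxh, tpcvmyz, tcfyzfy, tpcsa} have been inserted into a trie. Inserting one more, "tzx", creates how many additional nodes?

"tz" is already a path in the trie; the remaining "x" must be added.
Each of the 1 remaining characters creates one node.

1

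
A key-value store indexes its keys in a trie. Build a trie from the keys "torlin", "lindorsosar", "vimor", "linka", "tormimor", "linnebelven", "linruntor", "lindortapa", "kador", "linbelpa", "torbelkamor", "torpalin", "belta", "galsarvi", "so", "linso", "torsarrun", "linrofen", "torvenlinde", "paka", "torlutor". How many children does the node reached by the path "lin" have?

6

Follow the path "lin" to its node, then look at its outgoing edges.
Characters that immediately follow "lin" among the stored strings: {b, d, k, n, r, s}.
That node has 6 child edges.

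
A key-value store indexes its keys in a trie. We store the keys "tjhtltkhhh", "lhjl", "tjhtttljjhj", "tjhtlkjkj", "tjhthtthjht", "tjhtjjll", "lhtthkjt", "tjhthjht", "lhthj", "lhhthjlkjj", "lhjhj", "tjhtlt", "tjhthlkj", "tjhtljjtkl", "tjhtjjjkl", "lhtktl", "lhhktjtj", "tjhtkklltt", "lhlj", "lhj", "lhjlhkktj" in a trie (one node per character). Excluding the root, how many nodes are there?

89

Insert word by word; a character creates a node only if that edge doesn't already exist:
  "tjhtltkhhh" → 10 new (t, j, h, t, l, t, k, h, h, h)
  "lhjl" → 4 new (l, h, j, l)
  "tjhtttljjhj" → prefix "tjht" already present; 7 new (t, t, l, j, j, h, j)
  "tjhtlkjkj" → prefix "tjhtl" already present; 4 new (k, j, k, j)
  "tjhthtthjht" → prefix "tjht" already present; 7 new (h, t, t, h, j, h, t)
  "tjhtjjll" → prefix "tjht" already present; 4 new (j, j, l, l)
  "lhtthkjt" → prefix "lh" already present; 6 new (t, t, h, k, j, t)
  "tjhthjht" → prefix "tjhth" already present; 3 new (j, h, t)
  "lhthj" → prefix "lht" already present; 2 new (h, j)
  "lhhthjlkjj" → prefix "lh" already present; 8 new (h, t, h, j, l, k, j, j)
  "lhjhj" → prefix "lhj" already present; 2 new (h, j)
  "tjhtlt" → prefix "tjhtlt" already present; 0 new (none)
  "tjhthlkj" → prefix "tjhth" already present; 3 new (l, k, j)
  "tjhtljjtkl" → prefix "tjhtl" already present; 5 new (j, j, t, k, l)
  "tjhtjjjkl" → prefix "tjhtjj" already present; 3 new (j, k, l)
  "lhtktl" → prefix "lht" already present; 3 new (k, t, l)
  "lhhktjtj" → prefix "lhh" already present; 5 new (k, t, j, t, j)
  "tjhtkklltt" → prefix "tjht" already present; 6 new (k, k, l, l, t, t)
  "lhlj" → prefix "lh" already present; 2 new (l, j)
  "lhj" → prefix "lhj" already present; 0 new (none)
  "lhjlhkktj" → prefix "lhjl" already present; 5 new (h, k, k, t, j)
Total nodes = 10 + 4 + 7 + 4 + 7 + 4 + 6 + 3 + 2 + 8 + 2 + 0 + 3 + 5 + 3 + 3 + 5 + 6 + 2 + 0 + 5 = 89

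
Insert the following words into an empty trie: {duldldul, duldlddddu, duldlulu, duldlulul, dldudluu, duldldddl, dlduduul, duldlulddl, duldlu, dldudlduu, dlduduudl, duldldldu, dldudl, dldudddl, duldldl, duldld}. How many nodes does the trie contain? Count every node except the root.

41

For each word, the new-node count is its length minus the longest prefix already in the trie:
  "duldldul" → 8 new (d, u, l, d, l, d, u, l)
  "duldlddddu" → prefix "duldld" already present; 4 new (d, d, d, u)
  "duldlulu" → prefix "duldl" already present; 3 new (u, l, u)
  "duldlulul" → prefix "duldlulu" already present; 1 new (l)
  "dldudluu" → prefix "d" already present; 7 new (l, d, u, d, l, u, u)
  "duldldddl" → prefix "duldlddd" already present; 1 new (l)
  "dlduduul" → prefix "dldud" already present; 3 new (u, u, l)
  "duldlulddl" → prefix "duldlul" already present; 3 new (d, d, l)
  "duldlu" → prefix "duldlu" already present; 0 new (none)
  "dldudlduu" → prefix "dldudl" already present; 3 new (d, u, u)
  "dlduduudl" → prefix "dlduduu" already present; 2 new (d, l)
  "duldldldu" → prefix "duldld" already present; 3 new (l, d, u)
  "dldudl" → prefix "dldudl" already present; 0 new (none)
  "dldudddl" → prefix "dldud" already present; 3 new (d, d, l)
  "duldldl" → prefix "duldldl" already present; 0 new (none)
  "duldld" → prefix "duldld" already present; 0 new (none)
Total nodes = 8 + 4 + 3 + 1 + 7 + 1 + 3 + 3 + 0 + 3 + 2 + 3 + 0 + 3 + 0 + 0 = 41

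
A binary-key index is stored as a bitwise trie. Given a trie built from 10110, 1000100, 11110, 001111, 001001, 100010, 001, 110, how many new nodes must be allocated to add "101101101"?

The longest prefix of "101101101" already in the trie is "10110" (length 5).
So 9 − 5 = 4 new nodes.

4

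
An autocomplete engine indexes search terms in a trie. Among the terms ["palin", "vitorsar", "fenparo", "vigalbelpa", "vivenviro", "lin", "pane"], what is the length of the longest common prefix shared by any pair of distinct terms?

The deepest shared node is where two words last agree before diverging.
"palin" and "pane" agree on "pa" (2 characters) before diverging; nothing deeper is shared.
Longest shared-prefix length: 2

2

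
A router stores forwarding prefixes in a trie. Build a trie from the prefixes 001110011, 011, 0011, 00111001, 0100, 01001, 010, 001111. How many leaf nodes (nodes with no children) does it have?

4

Leaves are exactly the stored words that no other stored word extends.
Those words: "001110011", "001111", "01001", "011"
Leaf count: 4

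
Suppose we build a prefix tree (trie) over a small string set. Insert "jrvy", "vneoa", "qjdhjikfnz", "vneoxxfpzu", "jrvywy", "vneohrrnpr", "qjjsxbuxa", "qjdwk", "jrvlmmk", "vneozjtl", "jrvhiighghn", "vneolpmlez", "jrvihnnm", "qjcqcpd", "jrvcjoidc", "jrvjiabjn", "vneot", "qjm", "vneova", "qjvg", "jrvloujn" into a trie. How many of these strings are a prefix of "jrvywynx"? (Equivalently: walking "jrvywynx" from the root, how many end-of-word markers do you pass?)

Traverse "jrvywynx" character by character; count nodes along the way that are marked as word ends.
Prefixes of the query that are stored words: "jrvy", "jrvywy"
Count: 2

2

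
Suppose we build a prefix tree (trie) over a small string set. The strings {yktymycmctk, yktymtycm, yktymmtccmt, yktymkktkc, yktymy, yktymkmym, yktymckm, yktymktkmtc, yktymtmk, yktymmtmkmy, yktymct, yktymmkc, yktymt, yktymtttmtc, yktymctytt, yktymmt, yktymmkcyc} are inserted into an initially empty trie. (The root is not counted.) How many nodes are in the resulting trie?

For each word, the new-node count is its length minus the longest prefix already in the trie:
  "yktymycmctk" → 11 new (y, k, t, y, m, y, c, m, c, t, k)
  "yktymtycm" → prefix "yktym" already present; 4 new (t, y, c, m)
  "yktymmtccmt" → prefix "yktym" already present; 6 new (m, t, c, c, m, t)
  "yktymkktkc" → prefix "yktym" already present; 5 new (k, k, t, k, c)
  "yktymy" → prefix "yktymy" already present; 0 new (none)
  "yktymkmym" → prefix "yktymk" already present; 3 new (m, y, m)
  "yktymckm" → prefix "yktym" already present; 3 new (c, k, m)
  "yktymktkmtc" → prefix "yktymk" already present; 5 new (t, k, m, t, c)
  "yktymtmk" → prefix "yktymt" already present; 2 new (m, k)
  "yktymmtmkmy" → prefix "yktymmt" already present; 4 new (m, k, m, y)
  "yktymct" → prefix "yktymc" already present; 1 new (t)
  "yktymmkc" → prefix "yktymm" already present; 2 new (k, c)
  "yktymt" → prefix "yktymt" already present; 0 new (none)
  "yktymtttmtc" → prefix "yktymt" already present; 5 new (t, t, m, t, c)
  "yktymctytt" → prefix "yktymct" already present; 3 new (y, t, t)
  "yktymmt" → prefix "yktymmt" already present; 0 new (none)
  "yktymmkcyc" → prefix "yktymmkc" already present; 2 new (y, c)
Total nodes = 11 + 4 + 6 + 5 + 0 + 3 + 3 + 5 + 2 + 4 + 1 + 2 + 0 + 5 + 3 + 0 + 2 = 56

56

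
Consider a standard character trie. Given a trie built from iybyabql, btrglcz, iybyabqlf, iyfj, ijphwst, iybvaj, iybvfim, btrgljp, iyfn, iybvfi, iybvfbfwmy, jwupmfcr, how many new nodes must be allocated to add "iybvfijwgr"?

Walking "iybvfijwgr" from the root, the first 6 characters ("iybvfi") follow existing edges; "j" is the first miss.
New nodes needed: |"iybvfijwgr"| − 6 = 10 − 6 = 4.

4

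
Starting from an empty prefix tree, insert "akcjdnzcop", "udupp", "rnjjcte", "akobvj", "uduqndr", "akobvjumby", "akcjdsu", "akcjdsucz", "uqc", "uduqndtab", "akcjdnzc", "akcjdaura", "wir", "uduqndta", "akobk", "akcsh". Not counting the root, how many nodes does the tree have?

53

Count nodes per top-level branch (shared prefixes stored once):
  'a'-branch (akcjdaura, akcjdnzc, akcjdnzcop, akcjdsu, akcjdsucz, akcsh, akobk, akobvj, akobvjumby): 29 nodes
  'r'-branch (rnjjcte): 7 nodes
  'u'-branch (udupp, uduqndr, uduqndta, uduqndtab, uqc): 14 nodes
  'w'-branch (wir): 3 nodes
Sum: 53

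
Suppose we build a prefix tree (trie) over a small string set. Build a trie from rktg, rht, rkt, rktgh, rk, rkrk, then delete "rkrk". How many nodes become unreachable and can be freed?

2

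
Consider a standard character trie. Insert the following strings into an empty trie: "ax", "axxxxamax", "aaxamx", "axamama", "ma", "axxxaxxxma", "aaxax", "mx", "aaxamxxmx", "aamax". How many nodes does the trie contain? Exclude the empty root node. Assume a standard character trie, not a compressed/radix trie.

35

Insert word by word; a character creates a node only if that edge doesn't already exist:
  "ax" → 2 new (a, x)
  "axxxxamax" → prefix "ax" already present; 7 new (x, x, x, a, m, a, x)
  "aaxamx" → prefix "a" already present; 5 new (a, x, a, m, x)
  "axamama" → prefix "ax" already present; 5 new (a, m, a, m, a)
  "ma" → 2 new (m, a)
  "axxxaxxxma" → prefix "axxx" already present; 6 new (a, x, x, x, m, a)
  "aaxax" → prefix "aaxa" already present; 1 new (x)
  "mx" → prefix "m" already present; 1 new (x)
  "aaxamxxmx" → prefix "aaxamx" already present; 3 new (x, m, x)
  "aamax" → prefix "aa" already present; 3 new (m, a, x)
Total nodes = 2 + 7 + 5 + 5 + 2 + 6 + 1 + 1 + 3 + 3 = 35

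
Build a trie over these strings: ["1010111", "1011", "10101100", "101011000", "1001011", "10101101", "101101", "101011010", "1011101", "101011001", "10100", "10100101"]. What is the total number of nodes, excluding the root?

28

Count nodes per top-level branch (shared prefixes stored once):
  '1'-branch (1001011, 10100, 10100101, 10101100, 101011000, 101011001, 10101101, 101011010, 1010111, 1011, 101101, 1011101): 28 nodes
Sum: 28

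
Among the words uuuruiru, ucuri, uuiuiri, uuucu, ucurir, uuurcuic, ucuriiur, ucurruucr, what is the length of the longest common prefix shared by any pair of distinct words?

5

Equivalently: take the maximum, over all pairs, of their longest common prefix length.
"ucuri" and "ucuriiur" agree on "ucuri" (5 characters) before diverging; nothing deeper is shared.
Longest shared-prefix length: 5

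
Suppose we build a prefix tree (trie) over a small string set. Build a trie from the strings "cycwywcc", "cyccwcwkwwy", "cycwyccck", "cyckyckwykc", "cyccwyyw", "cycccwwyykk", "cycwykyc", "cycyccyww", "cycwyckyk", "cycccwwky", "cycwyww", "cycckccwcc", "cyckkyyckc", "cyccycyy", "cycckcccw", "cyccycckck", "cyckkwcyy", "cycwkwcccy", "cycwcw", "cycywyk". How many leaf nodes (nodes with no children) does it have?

20

A leaf is a node with no children — equivalently, the end of a word that is not a proper prefix of any other stored word.
Those words: "cycccwwky", "cycccwwyykk", "cycckcccw", "cycckccwcc", "cyccwcwkwwy", "cyccwyyw", "cyccycckck", "cyccycyy", "cyckkwcyy", "cyckkyyckc", "cyckyckwykc", "cycwcw", "cycwkwcccy", "cycwyccck", "cycwyckyk", "cycwykyc", "cycwywcc", "cycwyww", "cycyccyww", "cycywyk"
Leaf count: 20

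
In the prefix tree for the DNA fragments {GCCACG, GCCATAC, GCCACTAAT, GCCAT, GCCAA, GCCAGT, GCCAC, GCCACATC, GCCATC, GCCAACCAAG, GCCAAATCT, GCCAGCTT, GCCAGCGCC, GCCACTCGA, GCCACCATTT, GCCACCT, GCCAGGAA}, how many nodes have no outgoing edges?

14

A leaf is a node with no children — equivalently, the end of a word that is not a proper prefix of any other stored word.
Those words: "GCCAAATCT", "GCCAACCAAG", "GCCACATC", "GCCACCATTT", "GCCACCT", "GCCACG", "GCCACTAAT", "GCCACTCGA", "GCCAGCGCC", "GCCAGCTT", "GCCAGGAA", "GCCAGT", "GCCATAC", "GCCATC"
Leaf count: 14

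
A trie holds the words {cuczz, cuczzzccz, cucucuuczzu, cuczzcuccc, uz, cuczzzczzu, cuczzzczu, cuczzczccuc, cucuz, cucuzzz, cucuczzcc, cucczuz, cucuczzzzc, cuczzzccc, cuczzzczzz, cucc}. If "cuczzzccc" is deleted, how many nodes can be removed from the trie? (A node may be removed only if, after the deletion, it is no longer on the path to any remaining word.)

After clearing the end-marker at "cuczzzccc", prune upward until reaching a node still needed by another word.
The suffix "c" (1 node) is used only by "cuczzzccc"; the node for "cuczzzcc" still has the child "z", so pruning stops there.
Nodes removed: 1

1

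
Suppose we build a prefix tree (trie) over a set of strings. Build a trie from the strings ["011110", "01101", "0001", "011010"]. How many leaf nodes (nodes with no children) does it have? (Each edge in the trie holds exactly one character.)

A leaf is a node with no children — equivalently, the end of a word that is not a proper prefix of any other stored word.
Those words: "0001", "011010", "011110"
Leaf count: 3

3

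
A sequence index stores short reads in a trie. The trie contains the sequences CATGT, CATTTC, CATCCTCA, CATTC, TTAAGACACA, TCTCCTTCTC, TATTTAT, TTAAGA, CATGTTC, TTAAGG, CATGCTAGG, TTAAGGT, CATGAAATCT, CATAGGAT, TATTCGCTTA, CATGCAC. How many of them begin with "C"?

9

Walk to "C"; the words in its subtree are exactly those with that prefix.
Words under "C": CATAGGAT, CATCCTCA, CATGAAATCT, CATGCAC, CATGCTAGG, CATGT, CATGTTC, CATTC, CATTTC
Count: 9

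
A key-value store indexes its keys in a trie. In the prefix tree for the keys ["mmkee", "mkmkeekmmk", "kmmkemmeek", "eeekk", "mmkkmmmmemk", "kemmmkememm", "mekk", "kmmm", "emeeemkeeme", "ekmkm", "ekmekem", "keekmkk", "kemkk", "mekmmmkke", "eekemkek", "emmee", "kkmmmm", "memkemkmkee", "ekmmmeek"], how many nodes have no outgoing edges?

A leaf is a node with no children — equivalently, the end of a word that is not a proper prefix of any other stored word.
Those words: "eeekk", "eekemkek", "ekmekem", "ekmkm", "ekmmmeek", "emeeemkeeme", "emmee", "keekmkk", "kemkk", "kemmmkememm", "kkmmmm", "kmmkemmeek", "kmmm", "mekk", "mekmmmkke", "memkemkmkee", "mkmkeekmmk", "mmkee", "mmkkmmmmemk"
Leaf count: 19

19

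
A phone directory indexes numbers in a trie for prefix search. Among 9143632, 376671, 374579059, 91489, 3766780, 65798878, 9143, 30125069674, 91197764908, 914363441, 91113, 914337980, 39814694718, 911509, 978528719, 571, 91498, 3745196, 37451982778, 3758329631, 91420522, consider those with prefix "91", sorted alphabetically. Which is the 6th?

914337980

DFS of the "91" subtree visits, in order: "91113", "911509", "91197764908", "91420522", "9143", "914337980", "9143632", "914363441", "91489", "91498"
The 6th is 914337980.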